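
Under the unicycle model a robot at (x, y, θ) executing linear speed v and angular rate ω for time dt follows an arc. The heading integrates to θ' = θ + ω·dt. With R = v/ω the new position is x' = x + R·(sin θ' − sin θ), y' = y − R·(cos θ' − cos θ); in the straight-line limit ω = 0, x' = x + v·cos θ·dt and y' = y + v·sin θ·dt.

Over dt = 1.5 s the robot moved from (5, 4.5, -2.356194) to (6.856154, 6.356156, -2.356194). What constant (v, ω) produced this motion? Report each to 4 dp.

v = -1.7500, ω = 0.0000

Δθ = -2.356194 − -2.356194 = 0.000000
ω = Δθ/dt = 0.000000/1.5 = 0.0000
ω = 0 → v = (Δx·cos θ + Δy·sin θ)/dt = -1.7500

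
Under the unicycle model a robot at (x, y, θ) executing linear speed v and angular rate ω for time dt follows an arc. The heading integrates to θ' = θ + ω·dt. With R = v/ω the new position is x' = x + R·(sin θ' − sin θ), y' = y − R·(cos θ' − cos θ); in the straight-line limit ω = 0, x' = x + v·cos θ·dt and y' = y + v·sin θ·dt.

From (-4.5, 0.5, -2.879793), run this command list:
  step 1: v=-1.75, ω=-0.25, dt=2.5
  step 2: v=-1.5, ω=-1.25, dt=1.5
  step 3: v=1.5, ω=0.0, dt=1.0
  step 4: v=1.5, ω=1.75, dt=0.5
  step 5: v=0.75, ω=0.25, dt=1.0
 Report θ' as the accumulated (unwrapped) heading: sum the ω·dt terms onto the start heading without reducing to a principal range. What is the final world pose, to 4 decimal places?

(1.1645, 1.0098, -4.2548)

step 1: θ'=-3.5048 (R=7.0000) → pose (-0.2014, 0.2819, -3.5048)
step 2: θ'=-5.3798 (R=1.2000) → pose (0.3148, -1.5826, -5.3798)
step 3: θ'=-5.3798 (straight) → pose (1.2432, -0.4044, -5.3798)
step 4: θ'=-4.5048 (R=0.8571) → pose (1.4087, 0.3028, -4.5048)
step 5: θ'=-4.2548 (R=3.0000) → pose (1.1645, 1.0098, -4.2548)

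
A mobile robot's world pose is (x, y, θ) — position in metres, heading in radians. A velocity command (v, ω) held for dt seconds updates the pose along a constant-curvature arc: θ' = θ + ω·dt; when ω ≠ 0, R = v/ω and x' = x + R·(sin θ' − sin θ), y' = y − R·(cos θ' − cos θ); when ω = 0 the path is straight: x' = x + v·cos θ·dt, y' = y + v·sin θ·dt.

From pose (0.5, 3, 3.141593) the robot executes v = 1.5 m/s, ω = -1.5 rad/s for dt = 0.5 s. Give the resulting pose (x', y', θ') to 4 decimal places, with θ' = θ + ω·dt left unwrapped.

(-0.1816, 3.2683, 2.3916)

θ' = 3.1416 + -1.5·0.5 = 2.3916
R = v/ω = 1.5/-1.5 = -1.0000
x' = 0.5 + -1.0000·(sin 2.3916 − sin 3.1416) = -0.1816
y' = 3 − -1.0000·(cos 2.3916 − cos 3.1416) = 3.2683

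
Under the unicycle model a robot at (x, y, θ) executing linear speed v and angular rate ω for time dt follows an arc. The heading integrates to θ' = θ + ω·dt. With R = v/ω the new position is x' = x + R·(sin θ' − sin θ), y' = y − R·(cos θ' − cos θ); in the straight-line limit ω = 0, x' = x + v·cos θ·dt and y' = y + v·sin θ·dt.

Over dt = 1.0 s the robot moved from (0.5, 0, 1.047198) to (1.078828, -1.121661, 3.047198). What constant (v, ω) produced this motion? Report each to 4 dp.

v = -1.5000, ω = 2.0000

Δθ = 3.047198 − 1.047198 = 2.000000
ω = Δθ/dt = 2.000000/1.0 = 2.0000
R = −Δy/(cos θ' − cos θ) = -0.7500
v = R·ω = -0.7500·2.0000 = -1.5000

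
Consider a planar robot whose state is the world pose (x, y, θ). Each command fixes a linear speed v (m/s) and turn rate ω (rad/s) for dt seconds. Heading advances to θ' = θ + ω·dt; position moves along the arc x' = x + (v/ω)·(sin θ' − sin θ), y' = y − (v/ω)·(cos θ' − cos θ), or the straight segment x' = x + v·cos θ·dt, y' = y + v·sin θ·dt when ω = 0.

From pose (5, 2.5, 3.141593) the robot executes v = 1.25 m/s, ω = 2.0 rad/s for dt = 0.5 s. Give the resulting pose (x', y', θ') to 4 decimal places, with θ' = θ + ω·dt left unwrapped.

(4.4741, 2.2127, 4.1416)

θ' = 3.1416 + 2.0·0.5 = 4.1416
R = v/ω = 1.25/2.0 = 0.6250
x' = 5 + 0.6250·(sin 4.1416 − sin 3.1416) = 4.4741
y' = 2.5 − 0.6250·(cos 4.1416 − cos 3.1416) = 2.2127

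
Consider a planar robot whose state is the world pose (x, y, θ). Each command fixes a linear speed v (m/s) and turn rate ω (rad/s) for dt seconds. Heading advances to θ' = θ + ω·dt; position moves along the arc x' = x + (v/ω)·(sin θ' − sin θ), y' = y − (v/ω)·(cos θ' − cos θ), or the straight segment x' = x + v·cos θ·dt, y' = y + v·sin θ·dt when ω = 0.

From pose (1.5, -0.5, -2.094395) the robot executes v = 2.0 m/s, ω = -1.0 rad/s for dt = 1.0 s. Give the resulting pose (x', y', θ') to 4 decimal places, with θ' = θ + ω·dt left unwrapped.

(-0.1377, -1.4978, -3.0944)

θ' = -2.0944 + -1.0·1.0 = -3.0944
R = v/ω = 2.0/-1.0 = -2.0000
x' = 1.5 + -2.0000·(sin -3.0944 − sin -2.0944) = -0.1377
y' = -0.5 − -2.0000·(cos -3.0944 − cos -2.0944) = -1.4978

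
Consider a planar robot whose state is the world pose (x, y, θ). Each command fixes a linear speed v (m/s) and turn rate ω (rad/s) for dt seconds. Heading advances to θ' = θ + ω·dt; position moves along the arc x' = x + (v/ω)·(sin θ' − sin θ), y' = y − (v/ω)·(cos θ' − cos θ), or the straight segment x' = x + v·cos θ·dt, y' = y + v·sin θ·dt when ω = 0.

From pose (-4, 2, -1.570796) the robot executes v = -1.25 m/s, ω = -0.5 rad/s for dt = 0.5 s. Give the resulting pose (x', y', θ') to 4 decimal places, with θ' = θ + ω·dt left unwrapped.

θ' = -1.5708 + -0.5·0.5 = -1.8208
R = v/ω = -1.25/-0.5 = 2.5000
x' = -4 + 2.5000·(sin -1.8208 − sin -1.5708) = -3.9223
y' = 2 − 2.5000·(cos -1.8208 − cos -1.5708) = 2.6185

(-3.9223, 2.6185, -1.8208)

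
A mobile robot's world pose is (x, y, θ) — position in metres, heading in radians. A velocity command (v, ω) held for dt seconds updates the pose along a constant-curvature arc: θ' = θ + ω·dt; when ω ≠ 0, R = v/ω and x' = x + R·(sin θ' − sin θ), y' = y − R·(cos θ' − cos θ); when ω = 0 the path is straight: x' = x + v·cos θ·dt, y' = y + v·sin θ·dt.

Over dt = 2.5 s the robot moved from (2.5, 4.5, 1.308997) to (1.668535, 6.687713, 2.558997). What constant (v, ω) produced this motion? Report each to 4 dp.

v = 1.0000, ω = 0.5000

Δθ = 2.558997 − 1.308997 = 1.250000
ω = Δθ/dt = 1.250000/2.5 = 0.5000
R = −Δy/(cos θ' − cos θ) = 2.0000
v = R·ω = 2.0000·0.5000 = 1.0000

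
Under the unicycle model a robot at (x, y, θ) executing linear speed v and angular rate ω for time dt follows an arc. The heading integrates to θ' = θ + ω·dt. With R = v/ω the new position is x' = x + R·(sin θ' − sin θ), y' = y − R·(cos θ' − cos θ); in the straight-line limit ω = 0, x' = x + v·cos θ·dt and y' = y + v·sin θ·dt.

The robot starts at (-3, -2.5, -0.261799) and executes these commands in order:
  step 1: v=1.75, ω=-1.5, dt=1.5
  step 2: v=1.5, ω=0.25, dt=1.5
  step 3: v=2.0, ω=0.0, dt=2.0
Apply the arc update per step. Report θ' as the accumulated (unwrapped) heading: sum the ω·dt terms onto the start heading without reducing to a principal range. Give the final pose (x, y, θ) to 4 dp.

step 1: θ'=-2.5118 (R=-1.1667) → pose (-2.6148, -4.5698, -2.5118)
step 2: θ'=-2.1368 (R=6.0000) → pose (-4.1453, -6.2011, -2.1368)
step 3: θ'=-2.1368 (straight) → pose (-6.2903, -9.5773, -2.1368)

(-6.2903, -9.5773, -2.1368)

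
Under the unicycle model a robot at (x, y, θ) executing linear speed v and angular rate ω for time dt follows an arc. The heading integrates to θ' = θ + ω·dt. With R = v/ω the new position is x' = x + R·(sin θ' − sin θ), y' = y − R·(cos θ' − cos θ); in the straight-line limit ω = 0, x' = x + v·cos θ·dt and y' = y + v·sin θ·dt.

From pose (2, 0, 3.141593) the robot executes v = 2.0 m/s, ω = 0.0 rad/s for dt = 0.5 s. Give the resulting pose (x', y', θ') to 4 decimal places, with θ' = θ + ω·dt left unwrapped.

θ' = 3.1416 + 0.0·0.5 = 3.1416
ω = 0 → straight: x' = 2 + 2.0·cos(3.1416)·0.5 = 1.0000
y' = 0 + 2.0·sin(3.1416)·0.5 = 0.0000

(1.0000, 0.0000, 3.1416)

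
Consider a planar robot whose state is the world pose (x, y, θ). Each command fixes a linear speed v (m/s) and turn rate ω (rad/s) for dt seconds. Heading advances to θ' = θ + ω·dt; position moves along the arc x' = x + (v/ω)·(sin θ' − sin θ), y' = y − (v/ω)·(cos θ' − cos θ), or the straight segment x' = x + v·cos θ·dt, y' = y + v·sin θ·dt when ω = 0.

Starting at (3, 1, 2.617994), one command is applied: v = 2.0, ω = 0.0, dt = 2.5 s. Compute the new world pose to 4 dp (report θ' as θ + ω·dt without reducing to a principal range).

θ' = 2.6180 + 0.0·2.5 = 2.6180
ω = 0 → straight: x' = 3 + 2.0·cos(2.6180)·2.5 = -1.3301
y' = 1 + 2.0·sin(2.6180)·2.5 = 3.5000

(-1.3301, 3.5000, 2.6180)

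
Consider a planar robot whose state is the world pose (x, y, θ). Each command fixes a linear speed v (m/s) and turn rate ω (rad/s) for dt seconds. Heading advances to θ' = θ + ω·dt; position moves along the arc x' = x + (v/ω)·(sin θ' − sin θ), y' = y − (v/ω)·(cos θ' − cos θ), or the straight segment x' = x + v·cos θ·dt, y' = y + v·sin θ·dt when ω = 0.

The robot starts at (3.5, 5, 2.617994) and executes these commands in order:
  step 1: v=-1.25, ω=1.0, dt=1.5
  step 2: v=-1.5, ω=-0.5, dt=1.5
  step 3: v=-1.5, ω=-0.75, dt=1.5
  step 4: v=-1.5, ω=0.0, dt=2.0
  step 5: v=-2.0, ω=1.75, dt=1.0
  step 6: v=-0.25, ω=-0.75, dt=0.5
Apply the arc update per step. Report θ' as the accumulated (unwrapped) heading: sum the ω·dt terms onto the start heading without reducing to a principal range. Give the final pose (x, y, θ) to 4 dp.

(12.7064, 3.6102, 3.6180)

step 1: θ'=4.1180 (R=-1.2500) → pose (5.1606, 5.3825, 4.1180)
step 2: θ'=3.3680 (R=3.0000) → pose (6.9727, 6.6259, 3.3680)
step 3: θ'=2.2430 (R=2.0000) → pose (8.9865, 5.9224, 2.2430)
step 4: θ'=2.2430 (straight) → pose (10.8546, 3.5750, 2.2430)
step 5: θ'=3.9930 (R=-1.1429) → pose (12.6085, 3.5336, 3.9930)
step 6: θ'=3.6180 (R=0.3333) → pose (12.7064, 3.6102, 3.6180)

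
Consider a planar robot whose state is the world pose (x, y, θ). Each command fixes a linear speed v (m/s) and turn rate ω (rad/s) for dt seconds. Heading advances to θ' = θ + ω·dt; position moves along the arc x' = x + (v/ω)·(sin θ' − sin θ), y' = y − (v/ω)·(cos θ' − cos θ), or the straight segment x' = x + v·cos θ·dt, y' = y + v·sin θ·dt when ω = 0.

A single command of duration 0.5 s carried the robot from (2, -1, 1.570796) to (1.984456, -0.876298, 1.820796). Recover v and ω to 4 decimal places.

Δθ = 1.820796 − 1.570796 = 0.250000
ω = Δθ/dt = 0.250000/0.5 = 0.5000
R = −Δy/(cos θ' − cos θ) = 0.5000
v = R·ω = 0.5000·0.5000 = 0.2500

v = 0.2500, ω = 0.5000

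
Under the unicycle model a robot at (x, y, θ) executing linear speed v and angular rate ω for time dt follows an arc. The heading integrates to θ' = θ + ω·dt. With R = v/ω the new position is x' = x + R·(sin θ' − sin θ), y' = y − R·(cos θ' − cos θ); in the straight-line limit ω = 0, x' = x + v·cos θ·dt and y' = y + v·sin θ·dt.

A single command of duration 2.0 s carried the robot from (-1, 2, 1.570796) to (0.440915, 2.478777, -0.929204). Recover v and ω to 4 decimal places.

v = 1.0000, ω = -1.2500

Δθ = -0.929204 − 1.570796 = -2.500000
ω = Δθ/dt = -2.500000/2.0 = -1.2500
R = Δx/(sin θ' − sin θ) = -0.8000
v = R·ω = -0.8000·-1.2500 = 1.0000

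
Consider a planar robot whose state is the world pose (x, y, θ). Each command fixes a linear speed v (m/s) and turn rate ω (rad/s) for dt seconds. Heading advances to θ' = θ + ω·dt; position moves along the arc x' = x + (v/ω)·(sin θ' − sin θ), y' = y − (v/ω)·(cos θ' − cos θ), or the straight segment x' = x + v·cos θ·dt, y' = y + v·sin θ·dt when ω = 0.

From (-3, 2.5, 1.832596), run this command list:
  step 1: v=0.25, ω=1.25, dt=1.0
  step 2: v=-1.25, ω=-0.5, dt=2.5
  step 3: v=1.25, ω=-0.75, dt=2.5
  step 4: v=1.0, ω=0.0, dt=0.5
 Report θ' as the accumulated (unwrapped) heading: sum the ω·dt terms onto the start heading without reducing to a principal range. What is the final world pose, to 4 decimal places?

step 1: θ'=3.0826 (R=0.2000) → pose (-3.1814, 2.6479, 3.0826)
step 2: θ'=1.8326 (R=2.5000) → pose (-0.9140, 0.7993, 1.8326)
step 3: θ'=-0.0424 (R=-1.6667) → pose (0.7665, 2.8958, -0.0424)
step 4: θ'=-0.0424 (straight) → pose (1.2661, 2.8746, -0.0424)

(1.2661, 2.8746, -0.0424)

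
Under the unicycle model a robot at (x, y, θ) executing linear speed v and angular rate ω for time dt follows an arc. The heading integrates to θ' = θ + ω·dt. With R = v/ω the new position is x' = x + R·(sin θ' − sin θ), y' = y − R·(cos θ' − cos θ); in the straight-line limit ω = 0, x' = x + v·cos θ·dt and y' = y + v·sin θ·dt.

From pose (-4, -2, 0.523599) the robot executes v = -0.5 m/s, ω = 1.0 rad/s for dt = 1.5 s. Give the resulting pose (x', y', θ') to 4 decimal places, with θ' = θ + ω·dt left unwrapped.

(-4.1996, -2.6518, 2.0236)

θ' = 0.5236 + 1.0·1.5 = 2.0236
R = v/ω = -0.5/1.0 = -0.5000
x' = -4 + -0.5000·(sin 2.0236 − sin 0.5236) = -4.1996
y' = -2 − -0.5000·(cos 2.0236 − cos 0.5236) = -2.6518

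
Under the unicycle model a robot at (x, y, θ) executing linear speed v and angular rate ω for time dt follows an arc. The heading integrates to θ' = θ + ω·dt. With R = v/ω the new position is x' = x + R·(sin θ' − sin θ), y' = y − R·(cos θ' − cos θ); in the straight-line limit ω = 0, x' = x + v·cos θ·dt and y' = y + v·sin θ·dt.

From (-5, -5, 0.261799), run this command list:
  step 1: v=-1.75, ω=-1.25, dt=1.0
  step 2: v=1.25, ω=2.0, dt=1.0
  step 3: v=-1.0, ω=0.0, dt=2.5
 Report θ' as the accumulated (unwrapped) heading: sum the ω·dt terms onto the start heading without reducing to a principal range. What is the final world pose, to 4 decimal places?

(-6.8055, -6.5250, 1.0118)

step 1: θ'=-0.9882 (R=1.4000) → pose (-6.5314, -4.4180, -0.9882)
step 2: θ'=1.0118 (R=0.6250) → pose (-5.4796, -4.4056, 1.0118)
step 3: θ'=1.0118 (straight) → pose (-6.8055, -6.5250, 1.0118)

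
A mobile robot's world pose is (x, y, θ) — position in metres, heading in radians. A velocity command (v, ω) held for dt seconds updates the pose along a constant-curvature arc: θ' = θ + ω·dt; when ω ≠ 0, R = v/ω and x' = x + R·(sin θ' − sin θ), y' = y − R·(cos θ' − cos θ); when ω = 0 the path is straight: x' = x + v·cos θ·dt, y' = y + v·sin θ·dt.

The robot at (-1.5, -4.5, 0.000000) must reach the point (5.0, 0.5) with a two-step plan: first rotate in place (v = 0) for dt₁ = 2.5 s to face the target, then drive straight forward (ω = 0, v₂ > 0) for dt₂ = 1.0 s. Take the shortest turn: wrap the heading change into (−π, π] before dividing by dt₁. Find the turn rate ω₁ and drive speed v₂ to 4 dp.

heading to target = atan2(0.5−-4.5, 5−-1.5) = 0.6557
Δθ = wrap(0.6557 − 0.0000) = 0.6557; ω₁ = Δθ/dt₁ = 0.2623
distance = √((5−-1.5)² + (0.5−-4.5)²) = 8.2006; v₂ = distance/dt₂ = 8.2006

ω₁ = 0.2623, v₂ = 8.2006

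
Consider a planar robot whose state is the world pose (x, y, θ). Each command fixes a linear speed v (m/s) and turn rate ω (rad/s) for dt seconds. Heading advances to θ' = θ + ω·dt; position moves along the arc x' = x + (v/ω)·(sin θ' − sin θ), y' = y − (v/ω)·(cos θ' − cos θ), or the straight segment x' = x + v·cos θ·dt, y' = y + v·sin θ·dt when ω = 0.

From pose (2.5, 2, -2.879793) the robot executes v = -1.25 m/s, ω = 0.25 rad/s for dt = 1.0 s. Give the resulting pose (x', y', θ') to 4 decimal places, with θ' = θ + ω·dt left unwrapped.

θ' = -2.8798 + 0.25·1.0 = -2.6298
R = v/ω = -1.25/0.25 = -5.0000
x' = 2.5 + -5.0000·(sin -2.6298 − sin -2.8798) = 3.6546
y' = 2 − -5.0000·(cos -2.6298 − cos -2.8798) = 2.4703

(3.6546, 2.4703, -2.6298)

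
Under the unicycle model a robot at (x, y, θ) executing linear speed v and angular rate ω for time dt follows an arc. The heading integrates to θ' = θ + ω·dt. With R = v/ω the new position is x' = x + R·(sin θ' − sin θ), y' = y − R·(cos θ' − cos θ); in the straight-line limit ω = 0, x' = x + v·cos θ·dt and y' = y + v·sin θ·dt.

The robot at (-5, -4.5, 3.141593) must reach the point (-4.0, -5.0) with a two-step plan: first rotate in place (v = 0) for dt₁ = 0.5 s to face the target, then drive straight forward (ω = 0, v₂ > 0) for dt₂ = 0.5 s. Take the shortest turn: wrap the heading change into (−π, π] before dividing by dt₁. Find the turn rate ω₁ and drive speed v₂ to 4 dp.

heading to target = atan2(-5−-4.5, -4−-5) = -0.4636
Δθ = wrap(-0.4636 − 3.1416) = 2.6779; ω₁ = Δθ/dt₁ = 5.3559
distance = √((-4−-5)² + (-5−-4.5)²) = 1.1180; v₂ = distance/dt₂ = 2.2361

ω₁ = 5.3559, v₂ = 2.2361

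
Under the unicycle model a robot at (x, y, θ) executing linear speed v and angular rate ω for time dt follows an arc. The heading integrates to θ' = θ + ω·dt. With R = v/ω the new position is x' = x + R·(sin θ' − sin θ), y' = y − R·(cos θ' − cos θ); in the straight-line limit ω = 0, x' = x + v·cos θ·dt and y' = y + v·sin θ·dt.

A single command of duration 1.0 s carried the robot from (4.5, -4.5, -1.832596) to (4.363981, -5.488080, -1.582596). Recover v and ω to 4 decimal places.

v = 1.0000, ω = 0.2500

Δθ = -1.582596 − -1.832596 = 0.250000
ω = Δθ/dt = 0.250000/1.0 = 0.2500
R = −Δy/(cos θ' − cos θ) = 4.0000
v = R·ω = 4.0000·0.2500 = 1.0000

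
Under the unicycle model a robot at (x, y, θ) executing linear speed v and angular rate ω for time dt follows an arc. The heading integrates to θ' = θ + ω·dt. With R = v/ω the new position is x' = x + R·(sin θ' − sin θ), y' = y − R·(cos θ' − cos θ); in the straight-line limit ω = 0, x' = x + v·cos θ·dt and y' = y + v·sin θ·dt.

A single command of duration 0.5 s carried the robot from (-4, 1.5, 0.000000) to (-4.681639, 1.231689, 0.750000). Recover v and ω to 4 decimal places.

v = -1.5000, ω = 1.5000

Δθ = 0.750000 − 0.000000 = 0.750000
ω = Δθ/dt = 0.750000/0.5 = 1.5000
R = Δx/(sin θ' − sin θ) = -1.0000
v = R·ω = -1.0000·1.5000 = -1.5000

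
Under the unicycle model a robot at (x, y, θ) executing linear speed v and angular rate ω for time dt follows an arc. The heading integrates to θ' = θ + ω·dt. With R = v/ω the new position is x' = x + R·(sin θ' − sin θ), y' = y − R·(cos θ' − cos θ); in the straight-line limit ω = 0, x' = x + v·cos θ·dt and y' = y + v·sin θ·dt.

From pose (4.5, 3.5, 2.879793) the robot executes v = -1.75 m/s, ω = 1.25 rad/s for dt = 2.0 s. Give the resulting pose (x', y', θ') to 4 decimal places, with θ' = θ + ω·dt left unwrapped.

θ' = 2.8798 + 1.25·2.0 = 5.3798
R = v/ω = -1.75/1.25 = -1.4000
x' = 4.5 + -1.4000·(sin 5.3798 − sin 2.8798) = 5.9620
y' = 3.5 − -1.4000·(cos 5.3798 − cos 2.8798) = 5.7188

(5.9620, 5.7188, 5.3798)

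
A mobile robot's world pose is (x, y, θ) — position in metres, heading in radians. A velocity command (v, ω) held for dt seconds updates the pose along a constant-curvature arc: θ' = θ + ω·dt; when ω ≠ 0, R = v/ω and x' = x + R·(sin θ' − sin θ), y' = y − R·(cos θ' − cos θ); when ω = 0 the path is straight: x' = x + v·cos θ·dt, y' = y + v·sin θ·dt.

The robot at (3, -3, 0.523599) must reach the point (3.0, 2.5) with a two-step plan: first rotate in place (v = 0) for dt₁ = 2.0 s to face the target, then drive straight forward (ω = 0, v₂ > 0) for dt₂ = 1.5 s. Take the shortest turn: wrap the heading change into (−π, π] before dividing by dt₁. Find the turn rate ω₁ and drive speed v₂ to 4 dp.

heading to target = atan2(2.5−-3, 3−3) = 1.5708
Δθ = wrap(1.5708 − 0.5236) = 1.0472; ω₁ = Δθ/dt₁ = 0.5236
distance = √((3−3)² + (2.5−-3)²) = 5.5000; v₂ = distance/dt₂ = 3.6667

ω₁ = 0.5236, v₂ = 3.6667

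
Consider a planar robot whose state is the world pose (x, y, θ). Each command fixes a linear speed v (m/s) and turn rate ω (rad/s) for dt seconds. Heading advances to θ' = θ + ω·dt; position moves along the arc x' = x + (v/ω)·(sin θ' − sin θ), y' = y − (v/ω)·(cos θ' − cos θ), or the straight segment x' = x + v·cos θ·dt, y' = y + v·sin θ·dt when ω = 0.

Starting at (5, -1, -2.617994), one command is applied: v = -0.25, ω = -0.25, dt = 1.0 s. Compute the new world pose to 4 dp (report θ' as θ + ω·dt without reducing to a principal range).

(5.2298, -0.9032, -2.8680)

θ' = -2.6180 + -0.25·1.0 = -2.8680
R = v/ω = -0.25/-0.25 = 1.0000
x' = 5 + 1.0000·(sin -2.8680 − sin -2.6180) = 5.2298
y' = -1 − 1.0000·(cos -2.8680 − cos -2.6180) = -0.9032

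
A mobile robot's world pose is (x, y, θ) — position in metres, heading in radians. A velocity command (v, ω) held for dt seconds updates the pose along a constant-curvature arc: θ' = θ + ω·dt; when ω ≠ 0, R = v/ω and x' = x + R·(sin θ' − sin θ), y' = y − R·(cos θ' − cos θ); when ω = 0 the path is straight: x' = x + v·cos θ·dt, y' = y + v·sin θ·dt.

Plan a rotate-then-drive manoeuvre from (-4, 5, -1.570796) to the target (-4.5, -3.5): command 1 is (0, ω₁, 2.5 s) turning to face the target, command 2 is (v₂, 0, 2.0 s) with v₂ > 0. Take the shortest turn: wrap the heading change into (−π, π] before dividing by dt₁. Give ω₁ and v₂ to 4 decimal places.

heading to target = atan2(-3.5−5, -4.5−-4) = -1.6296
Δθ = wrap(-1.6296 − -1.5708) = -0.0588; ω₁ = Δθ/dt₁ = -0.0235
distance = √((-4.5−-4)² + (-3.5−5)²) = 8.5147; v₂ = distance/dt₂ = 4.2573

ω₁ = -0.0235, v₂ = 4.2573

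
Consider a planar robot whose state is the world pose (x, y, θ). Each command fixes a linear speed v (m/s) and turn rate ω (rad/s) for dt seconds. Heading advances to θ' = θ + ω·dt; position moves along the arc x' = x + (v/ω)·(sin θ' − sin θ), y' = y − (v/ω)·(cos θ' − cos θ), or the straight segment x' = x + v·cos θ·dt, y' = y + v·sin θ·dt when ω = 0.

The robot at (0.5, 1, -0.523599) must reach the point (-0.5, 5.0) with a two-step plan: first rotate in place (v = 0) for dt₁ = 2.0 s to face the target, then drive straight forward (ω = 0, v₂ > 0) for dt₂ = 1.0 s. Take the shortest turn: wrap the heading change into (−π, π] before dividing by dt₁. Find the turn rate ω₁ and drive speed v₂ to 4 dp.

heading to target = atan2(5−1, -0.5−0.5) = 1.8158
Δθ = wrap(1.8158 − -0.5236) = 2.3394; ω₁ = Δθ/dt₁ = 1.1697
distance = √((-0.5−0.5)² + (5−1)²) = 4.1231; v₂ = distance/dt₂ = 4.1231

ω₁ = 1.1697, v₂ = 4.1231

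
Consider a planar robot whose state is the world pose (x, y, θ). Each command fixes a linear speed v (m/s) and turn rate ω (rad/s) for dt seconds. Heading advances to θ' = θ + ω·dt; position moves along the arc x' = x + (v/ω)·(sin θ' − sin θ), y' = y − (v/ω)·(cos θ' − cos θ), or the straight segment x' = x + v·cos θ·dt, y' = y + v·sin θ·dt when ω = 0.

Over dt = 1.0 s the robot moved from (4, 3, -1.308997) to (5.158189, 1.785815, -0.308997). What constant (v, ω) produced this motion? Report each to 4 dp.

Δθ = -0.308997 − -1.308997 = 1.000000
ω = Δθ/dt = 1.000000/1.0 = 1.0000
R = −Δy/(cos θ' − cos θ) = 1.7500
v = R·ω = 1.7500·1.0000 = 1.7500

v = 1.7500, ω = 1.0000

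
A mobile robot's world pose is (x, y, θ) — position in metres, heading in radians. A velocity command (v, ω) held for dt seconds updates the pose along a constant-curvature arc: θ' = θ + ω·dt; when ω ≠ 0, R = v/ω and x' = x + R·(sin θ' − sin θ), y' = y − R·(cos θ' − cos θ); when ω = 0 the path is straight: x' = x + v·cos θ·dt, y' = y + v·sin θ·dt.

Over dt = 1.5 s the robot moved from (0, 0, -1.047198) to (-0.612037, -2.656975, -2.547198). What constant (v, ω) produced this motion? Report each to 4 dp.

Δθ = -2.547198 − -1.047198 = -1.500000
ω = Δθ/dt = -1.500000/1.5 = -1.0000
R = −Δy/(cos θ' − cos θ) = -2.0000
v = R·ω = -2.0000·-1.0000 = 2.0000

v = 2.0000, ω = -1.0000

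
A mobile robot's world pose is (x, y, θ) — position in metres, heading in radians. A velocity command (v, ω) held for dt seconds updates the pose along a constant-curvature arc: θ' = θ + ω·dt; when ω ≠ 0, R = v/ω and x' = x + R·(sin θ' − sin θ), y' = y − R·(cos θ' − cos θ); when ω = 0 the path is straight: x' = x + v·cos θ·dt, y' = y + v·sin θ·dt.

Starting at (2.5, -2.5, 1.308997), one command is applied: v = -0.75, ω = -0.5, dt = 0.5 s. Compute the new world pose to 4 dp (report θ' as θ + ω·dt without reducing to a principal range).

(2.3589, -2.8464, 1.0590)

θ' = 1.3090 + -0.5·0.5 = 1.0590
R = v/ω = -0.75/-0.5 = 1.5000
x' = 2.5 + 1.5000·(sin 1.0590 − sin 1.3090) = 2.3589
y' = -2.5 − 1.5000·(cos 1.0590 − cos 1.3090) = -2.8464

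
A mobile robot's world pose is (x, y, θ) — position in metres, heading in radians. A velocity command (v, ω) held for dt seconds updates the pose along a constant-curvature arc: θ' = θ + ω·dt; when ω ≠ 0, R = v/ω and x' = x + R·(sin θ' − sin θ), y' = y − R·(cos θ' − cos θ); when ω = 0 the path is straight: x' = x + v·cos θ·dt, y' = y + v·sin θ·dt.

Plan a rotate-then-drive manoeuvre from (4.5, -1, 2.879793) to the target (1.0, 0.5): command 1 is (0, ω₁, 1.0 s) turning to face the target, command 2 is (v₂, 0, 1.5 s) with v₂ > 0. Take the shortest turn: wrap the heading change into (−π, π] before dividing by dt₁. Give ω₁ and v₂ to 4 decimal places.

heading to target = atan2(0.5−-1, 1−4.5) = 2.7367
Δθ = wrap(2.7367 − 2.8798) = -0.1431; ω₁ = Δθ/dt₁ = -0.1431
distance = √((1−4.5)² + (0.5−-1)²) = 3.8079; v₂ = distance/dt₂ = 2.5386

ω₁ = -0.1431, v₂ = 2.5386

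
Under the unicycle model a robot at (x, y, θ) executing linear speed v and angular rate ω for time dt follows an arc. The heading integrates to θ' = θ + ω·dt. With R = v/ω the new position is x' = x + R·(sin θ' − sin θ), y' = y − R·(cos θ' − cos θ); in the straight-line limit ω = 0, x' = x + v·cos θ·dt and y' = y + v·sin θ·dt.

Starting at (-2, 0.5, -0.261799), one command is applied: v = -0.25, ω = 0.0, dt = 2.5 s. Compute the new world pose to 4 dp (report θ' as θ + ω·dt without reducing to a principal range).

(-2.6037, 0.6618, -0.2618)

θ' = -0.2618 + 0.0·2.5 = -0.2618
ω = 0 → straight: x' = -2 + -0.25·cos(-0.2618)·2.5 = -2.6037
y' = 0.5 + -0.25·sin(-0.2618)·2.5 = 0.6618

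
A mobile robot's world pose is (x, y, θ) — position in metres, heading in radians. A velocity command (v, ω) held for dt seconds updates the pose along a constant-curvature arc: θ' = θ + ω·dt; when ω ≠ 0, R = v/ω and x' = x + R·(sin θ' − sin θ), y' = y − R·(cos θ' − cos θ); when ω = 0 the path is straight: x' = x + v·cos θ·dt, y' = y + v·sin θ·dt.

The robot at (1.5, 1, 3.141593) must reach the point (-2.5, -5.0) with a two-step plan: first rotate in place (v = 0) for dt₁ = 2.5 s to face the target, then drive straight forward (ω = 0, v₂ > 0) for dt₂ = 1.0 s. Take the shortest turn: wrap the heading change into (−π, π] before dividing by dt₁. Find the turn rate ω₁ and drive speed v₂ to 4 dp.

heading to target = atan2(-5−1, -2.5−1.5) = -2.1588
Δθ = wrap(-2.1588 − 3.1416) = 0.9828; ω₁ = Δθ/dt₁ = 0.3931
distance = √((-2.5−1.5)² + (-5−1)²) = 7.2111; v₂ = distance/dt₂ = 7.2111

ω₁ = 0.3931, v₂ = 7.2111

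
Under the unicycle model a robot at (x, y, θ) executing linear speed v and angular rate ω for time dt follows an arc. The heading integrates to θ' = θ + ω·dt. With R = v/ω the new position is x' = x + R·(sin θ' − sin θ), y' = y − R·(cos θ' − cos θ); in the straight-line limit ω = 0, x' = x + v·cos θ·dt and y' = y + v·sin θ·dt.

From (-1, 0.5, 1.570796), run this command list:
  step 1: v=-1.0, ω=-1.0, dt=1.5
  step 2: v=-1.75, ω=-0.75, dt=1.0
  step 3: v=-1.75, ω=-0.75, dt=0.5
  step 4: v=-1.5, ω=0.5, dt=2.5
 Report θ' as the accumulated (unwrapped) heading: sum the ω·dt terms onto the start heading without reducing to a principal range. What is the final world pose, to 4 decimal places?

step 1: θ'=0.0708 (R=1.0000) → pose (-1.9293, -0.4975, 0.0708)
step 2: θ'=-0.6792 (R=2.3333) → pose (-3.5601, 0.0145, -0.6792)
step 3: θ'=-1.0542 (R=2.3333) → pose (-4.1232, 0.6775, -1.0542)
step 4: θ'=0.1958 (R=-3.0000) → pose (-7.3153, 2.1384, 0.1958)

(-7.3153, 2.1384, 0.1958)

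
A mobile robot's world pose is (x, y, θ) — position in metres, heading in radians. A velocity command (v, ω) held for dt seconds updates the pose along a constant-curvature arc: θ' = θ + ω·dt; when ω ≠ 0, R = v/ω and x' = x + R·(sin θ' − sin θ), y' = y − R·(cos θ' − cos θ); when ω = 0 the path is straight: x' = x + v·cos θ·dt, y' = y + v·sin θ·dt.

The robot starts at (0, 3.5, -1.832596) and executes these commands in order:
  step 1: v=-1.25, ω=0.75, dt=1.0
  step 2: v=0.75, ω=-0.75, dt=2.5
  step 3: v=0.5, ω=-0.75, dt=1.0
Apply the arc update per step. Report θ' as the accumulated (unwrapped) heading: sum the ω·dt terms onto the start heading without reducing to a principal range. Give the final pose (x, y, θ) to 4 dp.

(-1.3176, 3.3536, -3.7076)

step 1: θ'=-1.0826 (R=-1.6667) → pose (-0.1379, 4.7131, -1.0826)
step 2: θ'=-2.9576 (R=-1.0000) → pose (-0.8381, 3.2609, -2.9576)
step 3: θ'=-3.7076 (R=-0.6667) → pose (-1.3176, 3.3536, -3.7076)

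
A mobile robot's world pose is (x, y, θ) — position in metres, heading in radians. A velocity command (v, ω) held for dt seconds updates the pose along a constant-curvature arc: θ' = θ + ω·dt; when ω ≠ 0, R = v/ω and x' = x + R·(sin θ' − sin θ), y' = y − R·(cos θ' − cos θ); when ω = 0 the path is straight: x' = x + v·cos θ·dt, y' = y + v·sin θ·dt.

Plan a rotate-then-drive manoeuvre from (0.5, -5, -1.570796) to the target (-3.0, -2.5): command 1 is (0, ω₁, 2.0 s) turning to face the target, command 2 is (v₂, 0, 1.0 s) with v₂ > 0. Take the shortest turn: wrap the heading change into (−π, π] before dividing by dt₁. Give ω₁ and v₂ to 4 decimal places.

heading to target = atan2(-2.5−-5, -3−0.5) = 2.5213
Δθ = wrap(2.5213 − -1.5708) = -2.1910; ω₁ = Δθ/dt₁ = -1.0955
distance = √((-3−0.5)² + (-2.5−-5)²) = 4.3012; v₂ = distance/dt₂ = 4.3012

ω₁ = -1.0955, v₂ = 4.3012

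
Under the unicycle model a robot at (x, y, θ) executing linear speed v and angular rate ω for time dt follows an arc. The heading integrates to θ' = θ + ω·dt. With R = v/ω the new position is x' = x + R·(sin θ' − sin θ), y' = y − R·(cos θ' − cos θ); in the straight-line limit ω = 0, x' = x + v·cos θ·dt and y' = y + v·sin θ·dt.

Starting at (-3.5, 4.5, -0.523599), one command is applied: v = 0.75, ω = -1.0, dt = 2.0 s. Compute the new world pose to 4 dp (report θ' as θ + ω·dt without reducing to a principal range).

θ' = -0.5236 + -1.0·2.0 = -2.5236
R = v/ω = 0.75/-1.0 = -0.7500
x' = -3.5 + -0.7500·(sin -2.5236 − sin -0.5236) = -3.4404
y' = 4.5 − -0.7500·(cos -2.5236 − cos -0.5236) = 3.2392

(-3.4404, 3.2392, -2.5236)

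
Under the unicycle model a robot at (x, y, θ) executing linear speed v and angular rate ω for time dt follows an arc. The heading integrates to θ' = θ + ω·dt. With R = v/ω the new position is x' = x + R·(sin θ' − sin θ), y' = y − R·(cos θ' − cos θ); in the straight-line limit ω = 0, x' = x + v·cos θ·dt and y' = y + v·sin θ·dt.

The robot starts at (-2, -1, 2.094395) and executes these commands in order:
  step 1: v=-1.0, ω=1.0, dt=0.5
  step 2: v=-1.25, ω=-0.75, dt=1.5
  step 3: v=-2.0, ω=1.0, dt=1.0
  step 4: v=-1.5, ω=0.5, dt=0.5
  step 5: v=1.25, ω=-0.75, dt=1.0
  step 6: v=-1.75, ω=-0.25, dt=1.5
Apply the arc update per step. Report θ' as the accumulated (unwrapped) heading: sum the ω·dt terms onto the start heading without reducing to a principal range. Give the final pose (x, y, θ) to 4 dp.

(0.2136, -6.7809, 1.5944)

step 1: θ'=2.5944 (R=-1.0000) → pose (-1.6543, -1.3540, 2.5944)
step 2: θ'=1.4694 (R=1.6667) → pose (-0.8633, -2.9460, 1.4694)
step 3: θ'=2.4694 (R=-2.0000) → pose (-0.1190, -4.7134, 2.4694)
step 4: θ'=2.7194 (R=-3.0000) → pose (0.5198, -5.1026, 2.7194)
step 5: θ'=1.9694 (R=-1.6667) → pose (-0.3333, -4.2291, 1.9694)
step 6: θ'=1.5944 (R=7.0000) → pose (0.2136, -6.7809, 1.5944)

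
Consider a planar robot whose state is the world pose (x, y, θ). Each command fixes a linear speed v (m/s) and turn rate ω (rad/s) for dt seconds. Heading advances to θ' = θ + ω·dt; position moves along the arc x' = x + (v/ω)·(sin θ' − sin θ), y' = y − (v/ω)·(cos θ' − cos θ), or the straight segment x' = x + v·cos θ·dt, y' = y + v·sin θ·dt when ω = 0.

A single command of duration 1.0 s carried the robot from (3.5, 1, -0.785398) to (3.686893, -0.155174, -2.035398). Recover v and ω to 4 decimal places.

v = 1.2500, ω = -1.2500

Δθ = -2.035398 − -0.785398 = -1.250000
ω = Δθ/dt = -1.250000/1.0 = -1.2500
R = −Δy/(cos θ' − cos θ) = -1.0000
v = R·ω = -1.0000·-1.2500 = 1.2500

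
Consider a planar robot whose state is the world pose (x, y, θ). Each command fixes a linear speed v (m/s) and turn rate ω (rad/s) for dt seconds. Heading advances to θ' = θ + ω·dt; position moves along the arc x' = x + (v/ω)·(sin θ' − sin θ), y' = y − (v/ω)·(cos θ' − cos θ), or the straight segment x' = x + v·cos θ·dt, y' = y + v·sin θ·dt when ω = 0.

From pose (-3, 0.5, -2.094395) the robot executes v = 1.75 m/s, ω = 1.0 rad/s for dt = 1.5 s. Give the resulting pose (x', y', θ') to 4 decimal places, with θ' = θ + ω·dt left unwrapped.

(-2.4645, -1.8249, -0.5944)

θ' = -2.0944 + 1.0·1.5 = -0.5944
R = v/ω = 1.75/1.0 = 1.7500
x' = -3 + 1.7500·(sin -0.5944 − sin -2.0944) = -2.4645
y' = 0.5 − 1.7500·(cos -0.5944 − cos -2.0944) = -1.8249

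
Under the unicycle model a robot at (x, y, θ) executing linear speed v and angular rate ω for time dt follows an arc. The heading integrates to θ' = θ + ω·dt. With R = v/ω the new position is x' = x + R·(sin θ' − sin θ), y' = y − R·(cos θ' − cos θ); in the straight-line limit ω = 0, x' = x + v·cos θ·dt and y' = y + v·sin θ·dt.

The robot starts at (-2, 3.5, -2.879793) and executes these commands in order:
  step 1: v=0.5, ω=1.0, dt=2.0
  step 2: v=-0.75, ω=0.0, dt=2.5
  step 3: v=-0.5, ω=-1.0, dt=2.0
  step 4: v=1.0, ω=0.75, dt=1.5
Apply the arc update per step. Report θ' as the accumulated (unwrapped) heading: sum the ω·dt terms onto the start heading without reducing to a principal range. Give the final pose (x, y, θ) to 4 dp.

step 1: θ'=-0.8798 (R=0.5000) → pose (-2.2559, 2.6984, -0.8798)
step 2: θ'=-0.8798 (straight) → pose (-3.4509, 4.1433, -0.8798)
step 3: θ'=-2.8798 (R=0.5000) → pose (-3.1950, 4.9449, -2.8798)
step 4: θ'=-1.7548 (R=1.3333) → pose (-4.1607, 3.9009, -1.7548)

(-4.1607, 3.9009, -1.7548)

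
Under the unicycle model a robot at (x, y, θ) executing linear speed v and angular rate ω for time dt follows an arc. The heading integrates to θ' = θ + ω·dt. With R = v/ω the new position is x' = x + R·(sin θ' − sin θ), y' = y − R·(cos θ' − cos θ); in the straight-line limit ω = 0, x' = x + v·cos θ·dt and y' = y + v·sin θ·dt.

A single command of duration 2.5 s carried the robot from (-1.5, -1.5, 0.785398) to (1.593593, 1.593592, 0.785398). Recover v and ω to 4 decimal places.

v = 1.7500, ω = 0.0000

Δθ = 0.785398 − 0.785398 = 0.000000
ω = Δθ/dt = 0.000000/2.5 = 0.0000
ω = 0 → v = (Δx·cos θ + Δy·sin θ)/dt = 1.7500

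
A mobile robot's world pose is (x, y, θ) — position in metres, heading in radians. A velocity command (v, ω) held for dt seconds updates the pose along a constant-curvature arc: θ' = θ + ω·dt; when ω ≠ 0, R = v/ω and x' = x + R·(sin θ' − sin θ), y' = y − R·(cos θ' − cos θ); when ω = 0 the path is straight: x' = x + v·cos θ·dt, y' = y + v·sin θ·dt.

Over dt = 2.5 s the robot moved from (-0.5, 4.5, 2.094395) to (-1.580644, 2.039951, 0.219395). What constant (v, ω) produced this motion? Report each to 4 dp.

Δθ = 0.219395 − 2.094395 = -1.875000
ω = Δθ/dt = -1.875000/2.5 = -0.7500
R = −Δy/(cos θ' − cos θ) = 1.6667
v = R·ω = 1.6667·-0.7500 = -1.2500

v = -1.2500, ω = -0.7500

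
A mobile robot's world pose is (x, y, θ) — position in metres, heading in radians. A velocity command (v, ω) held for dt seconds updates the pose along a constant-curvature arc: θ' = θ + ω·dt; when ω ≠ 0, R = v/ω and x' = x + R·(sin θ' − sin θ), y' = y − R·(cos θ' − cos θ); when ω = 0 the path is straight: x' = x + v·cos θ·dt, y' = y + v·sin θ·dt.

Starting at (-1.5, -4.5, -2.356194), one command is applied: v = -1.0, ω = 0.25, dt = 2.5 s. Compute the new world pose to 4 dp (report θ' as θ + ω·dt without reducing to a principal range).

(-0.3798, -2.3104, -1.7312)

θ' = -2.3562 + 0.25·2.5 = -1.7312
R = v/ω = -1.0/0.25 = -4.0000
x' = -1.5 + -4.0000·(sin -1.7312 − sin -2.3562) = -0.3798
y' = -4.5 − -4.0000·(cos -1.7312 − cos -2.3562) = -2.3104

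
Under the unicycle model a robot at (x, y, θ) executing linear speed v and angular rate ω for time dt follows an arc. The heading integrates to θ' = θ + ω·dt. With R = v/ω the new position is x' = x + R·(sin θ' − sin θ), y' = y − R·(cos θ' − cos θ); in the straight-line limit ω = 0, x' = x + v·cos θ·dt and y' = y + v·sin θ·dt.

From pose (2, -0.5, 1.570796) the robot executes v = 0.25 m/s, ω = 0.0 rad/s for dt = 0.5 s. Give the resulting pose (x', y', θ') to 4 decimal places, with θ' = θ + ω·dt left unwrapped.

(2.0000, -0.3750, 1.5708)

θ' = 1.5708 + 0.0·0.5 = 1.5708
ω = 0 → straight: x' = 2 + 0.25·cos(1.5708)·0.5 = 2.0000
y' = -0.5 + 0.25·sin(1.5708)·0.5 = -0.3750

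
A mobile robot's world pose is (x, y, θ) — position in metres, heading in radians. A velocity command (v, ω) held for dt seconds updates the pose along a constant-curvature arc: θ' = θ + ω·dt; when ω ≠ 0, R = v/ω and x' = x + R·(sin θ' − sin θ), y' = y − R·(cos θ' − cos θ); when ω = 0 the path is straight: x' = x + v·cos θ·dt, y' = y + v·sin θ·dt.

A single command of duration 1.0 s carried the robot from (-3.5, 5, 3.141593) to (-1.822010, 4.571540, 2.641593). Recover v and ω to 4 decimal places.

v = -1.7500, ω = -0.5000

Δθ = 2.641593 − 3.141593 = -0.500000
ω = Δθ/dt = -0.500000/1.0 = -0.5000
R = Δx/(sin θ' − sin θ) = 3.5000
v = R·ω = 3.5000·-0.5000 = -1.7500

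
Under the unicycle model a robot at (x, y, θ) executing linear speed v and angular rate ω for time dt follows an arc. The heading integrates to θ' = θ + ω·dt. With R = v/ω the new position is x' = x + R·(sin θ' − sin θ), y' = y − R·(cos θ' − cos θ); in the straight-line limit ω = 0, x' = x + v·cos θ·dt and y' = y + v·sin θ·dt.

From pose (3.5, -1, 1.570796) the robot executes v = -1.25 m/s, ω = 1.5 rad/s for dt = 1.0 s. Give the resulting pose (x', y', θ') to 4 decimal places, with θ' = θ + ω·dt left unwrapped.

(4.2744, -1.8312, 3.0708)

θ' = 1.5708 + 1.5·1.0 = 3.0708
R = v/ω = -1.25/1.5 = -0.8333
x' = 3.5 + -0.8333·(sin 3.0708 − sin 1.5708) = 4.2744
y' = -1 − -0.8333·(cos 3.0708 − cos 1.5708) = -1.8312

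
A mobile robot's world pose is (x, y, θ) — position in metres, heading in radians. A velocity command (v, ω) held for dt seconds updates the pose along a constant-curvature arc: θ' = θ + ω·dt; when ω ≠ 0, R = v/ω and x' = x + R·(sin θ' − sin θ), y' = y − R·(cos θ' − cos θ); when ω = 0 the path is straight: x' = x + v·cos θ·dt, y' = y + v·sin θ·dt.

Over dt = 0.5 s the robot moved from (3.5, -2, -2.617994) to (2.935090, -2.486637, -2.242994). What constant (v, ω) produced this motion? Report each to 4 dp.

v = 1.5000, ω = 0.7500

Δθ = -2.242994 − -2.617994 = 0.375000
ω = Δθ/dt = 0.375000/0.5 = 0.7500
R = Δx/(sin θ' − sin θ) = 2.0000
v = R·ω = 2.0000·0.7500 = 1.5000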